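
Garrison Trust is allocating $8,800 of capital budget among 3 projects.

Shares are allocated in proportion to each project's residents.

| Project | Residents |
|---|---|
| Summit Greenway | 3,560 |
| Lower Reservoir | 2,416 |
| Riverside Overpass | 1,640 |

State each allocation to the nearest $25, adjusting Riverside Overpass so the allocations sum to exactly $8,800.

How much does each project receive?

Combined residents = 7,616.
Pro-rata amounts: Summit Greenway 3,560/7,616 × $8,800 = 4,113.45; Lower Reservoir 2,416/7,616 × $8,800 = 2,791.60; Riverside Overpass 1,640/7,616 × $8,800 = 1,894.96.
Rounded to nearest $25: Summit Greenway $4,125; Lower Reservoir $2,800; Riverside Overpass $1,900. Sum = $8,825.
Difference $8,800 − $8,825 = −$25 applied to Riverside Overpass: Riverside Overpass becomes $1,875.

Summit Greenway: $4,125 | Lower Reservoir: $2,800 | Riverside Overpass: $1,875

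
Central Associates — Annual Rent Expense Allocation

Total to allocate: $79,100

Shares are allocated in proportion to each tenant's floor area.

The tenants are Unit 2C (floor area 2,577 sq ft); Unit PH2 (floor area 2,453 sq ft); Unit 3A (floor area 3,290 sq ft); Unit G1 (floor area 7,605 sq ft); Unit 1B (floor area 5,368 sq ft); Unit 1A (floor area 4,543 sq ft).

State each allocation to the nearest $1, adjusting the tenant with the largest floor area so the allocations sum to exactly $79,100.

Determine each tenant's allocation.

Unit 2C: $7,890; Unit PH2: $7,510; Unit 3A: $10,073; Unit G1: $23,283; Unit 1B: $16,435; Unit 1A: $13,909

Sum of floor area: 2,577 + 2,453 + 3,290 + 7,605 + 5,368 + 4,543 = 25,836.
Pro-rata amounts: Unit 2C 7,889.79; Unit PH2 7,510.15; Unit 3A 10,072.73; Unit G1 23,283.62; Unit 1B 16,434.77; Unit 1A 13,908.94.
Rounded to nearest $1: Unit 2C $7,890; Unit PH2 $7,510; Unit 3A $10,073; Unit G1 $23,284; Unit 1B $16,435; Unit 1A $13,909. Sum = $79,101.
Difference $79,100 − $79,101 = −$1 applied to largest floor area (Unit G1): Unit G1 becomes $23,283.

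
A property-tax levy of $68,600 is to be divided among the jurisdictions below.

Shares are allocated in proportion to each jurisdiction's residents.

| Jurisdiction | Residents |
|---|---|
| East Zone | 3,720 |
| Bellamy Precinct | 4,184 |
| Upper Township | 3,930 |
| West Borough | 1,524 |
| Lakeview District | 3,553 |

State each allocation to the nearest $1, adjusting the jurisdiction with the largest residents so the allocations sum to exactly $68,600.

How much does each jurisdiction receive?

East Zone: $15,090 · Bellamy Precinct: $16,973 · Upper Township: $15,942 · West Borough: $6,182 · Lakeview District: $14,413

Sum of residents: 3,720 + 4,184 + 3,930 + 1,524 + 3,553 = 16,911.
Unrounded shares: East Zone 15,090.30; Bellamy Precinct 16,972.53; Upper Township 15,942.17; West Borough 6,182.15; Lakeview District 14,412.86.
Rounded to nearest $1: East Zone $15,090; Bellamy Precinct $16,973; Upper Township $15,942; West Borough $6,182; Lakeview District $14,413. Sum = $68,600.
Sum already equals the total — no adjustment.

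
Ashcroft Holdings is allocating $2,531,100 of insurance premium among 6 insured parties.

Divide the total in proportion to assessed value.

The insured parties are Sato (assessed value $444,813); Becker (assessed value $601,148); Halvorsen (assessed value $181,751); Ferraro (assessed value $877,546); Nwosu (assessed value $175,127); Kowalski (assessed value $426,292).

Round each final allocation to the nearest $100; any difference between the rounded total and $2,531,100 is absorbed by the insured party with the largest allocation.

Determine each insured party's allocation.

Sato: $416,000 | Becker: $562,200 | Halvorsen: $170,000 | Ferraro: $820,500 | Nwosu: $163,800 | Kowalski: $398,600

Sum of assessed value: 2,706,677.
Unrounded shares: Sato 444,813/2,706,677 × $2,531,100 = 415,958.82; Becker 601,148/2,706,677 × $2,531,100 = 562,152.67; Halvorsen 181,751/2,706,677 × $2,531,100 = 169,961.16; Ferraro 877,546/2,706,677 × $2,531,100 = 820,621.26; Nwosu 175,127/2,706,677 × $2,531,100 = 163,766.84; Kowalski 426,292/2,706,677 × $2,531,100 = 398,639.25.
At nearest $100: Sato $416,000; Becker $562,200; Halvorsen $170,000; Ferraro $820,600; Nwosu $163,800; Kowalski $398,600. Sum = $2,531,200.
Difference $2,531,100 − $2,531,200 = −$100 applied to largest allocation (Ferraro): Ferraro becomes $820,500.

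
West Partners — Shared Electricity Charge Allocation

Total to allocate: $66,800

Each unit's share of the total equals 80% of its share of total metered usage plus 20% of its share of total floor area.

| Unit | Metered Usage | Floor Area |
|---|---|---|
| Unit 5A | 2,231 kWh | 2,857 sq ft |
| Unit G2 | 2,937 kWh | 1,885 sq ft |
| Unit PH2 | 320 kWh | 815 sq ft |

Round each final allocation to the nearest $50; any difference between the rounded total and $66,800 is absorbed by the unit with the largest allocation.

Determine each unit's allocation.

Unit 5A: $28,600; Unit G2: $33,100; Unit PH2: $5,100

Metered usage total 5,488; floor area total 5,557.
Combined weights (80% metered usage + 20% floor area): Unit 5A 0.4280; Unit G2 0.4960; Unit PH2 0.0760.
Unrounded shares: Unit 5A 28,593.33; Unit G2 33,131.23; Unit PH2 5,075.44.
At nearest $50: Unit 5A $28,600; Unit G2 $33,150; Unit PH2 $5,100. Sum = $66,850.
Difference $66,800 − $66,850 = −$50 applied to largest allocation (Unit G2): Unit G2 becomes $33,100.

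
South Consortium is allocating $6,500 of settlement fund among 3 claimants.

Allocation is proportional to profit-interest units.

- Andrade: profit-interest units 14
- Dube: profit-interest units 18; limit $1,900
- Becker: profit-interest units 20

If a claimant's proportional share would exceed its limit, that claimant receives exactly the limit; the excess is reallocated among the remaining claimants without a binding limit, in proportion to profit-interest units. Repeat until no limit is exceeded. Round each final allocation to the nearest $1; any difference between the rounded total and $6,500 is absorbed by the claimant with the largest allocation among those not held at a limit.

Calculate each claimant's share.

Andrade: $1,894 | Dube: $1,900 | Becker: $2,706

Total profit-interest units = 52.
Unconstrained shares: Andrade 1,750.00; Dube 2,250.00; Becker 2,500.00.
Capped: Dube ($1,900); residual $4,600 reallocated over remaining profit-interest units 34.
Shares after redistribution: Andrade 1,894.12 → $1,894; Becker 2,705.88 → $2,706.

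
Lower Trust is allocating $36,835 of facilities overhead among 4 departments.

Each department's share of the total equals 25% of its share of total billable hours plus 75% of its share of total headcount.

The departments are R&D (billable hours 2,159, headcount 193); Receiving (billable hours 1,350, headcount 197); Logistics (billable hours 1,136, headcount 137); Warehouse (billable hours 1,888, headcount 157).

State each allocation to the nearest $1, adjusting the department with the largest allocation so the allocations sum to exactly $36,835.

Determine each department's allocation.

Billable hours total 6,533; headcount total 684.
Blended shares (25% billable hours + 75% headcount): R&D 0.2942; Receiving 0.2677; Logistics 0.1937; Warehouse 0.2444.
Unrounded shares: R&D 10,838.40; Receiving 9,859.61; Logistics 7,134.60; Warehouse 9,002.39.
Rounded to nearest $1: R&D $10,838; Receiving $9,860; Logistics $7,135; Warehouse $9,002. Sum = $36,835.
Rounded total matches; no reconciliation needed.

R&D: $10,838; Receiving: $9,860; Logistics: $7,135; Warehouse: $9,002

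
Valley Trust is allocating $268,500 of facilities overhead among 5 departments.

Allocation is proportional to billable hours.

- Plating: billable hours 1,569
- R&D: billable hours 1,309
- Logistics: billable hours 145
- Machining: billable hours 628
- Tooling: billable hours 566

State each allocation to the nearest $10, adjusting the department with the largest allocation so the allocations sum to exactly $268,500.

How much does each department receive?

Combined billable hours = 4,217.
Proportional shares: Plating 1,569/4,217 × $268,500 = 99,899.57; R&D 1,309/4,217 × $268,500 = 83,345.15; Logistics 145/4,217 × $268,500 = 9,232.27; Machining 628/4,217 × $268,500 = 39,985.30; Tooling 566/4,217 × $268,500 = 36,037.70.
Rounded to nearest $10: Plating $99,900; R&D $83,350; Logistics $9,230; Machining $39,990; Tooling $36,040. Sum = $268,510.
Difference $268,500 − $268,510 = −$10 applied to largest allocation (Plating): Plating becomes $99,890.

Plating: $99,890; R&D: $83,350; Logistics: $9,230; Machining: $39,990; Tooling: $36,040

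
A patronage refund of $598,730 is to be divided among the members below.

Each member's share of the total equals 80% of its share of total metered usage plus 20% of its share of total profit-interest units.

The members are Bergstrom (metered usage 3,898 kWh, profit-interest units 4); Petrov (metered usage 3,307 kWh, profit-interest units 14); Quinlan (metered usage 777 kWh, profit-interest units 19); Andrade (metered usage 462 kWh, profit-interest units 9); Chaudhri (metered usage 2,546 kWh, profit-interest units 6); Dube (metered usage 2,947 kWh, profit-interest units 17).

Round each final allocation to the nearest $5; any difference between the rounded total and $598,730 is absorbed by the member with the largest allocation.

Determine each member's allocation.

Bergstrom: $140,910; Petrov: $137,950; Quinlan: $59,675; Andrade: $31,495; Chaudhri: $97,915; Dube: $130,785

Metered usage total 13,937; profit-interest units total 69.
Composite weights (80% metered usage + 20% profit-interest units): Bergstrom 0.2353; Petrov 0.2304; Quinlan 0.0997; Andrade 0.0526; Chaudhri 0.1635; Dube 0.2184.
Unrounded shares: Bergstrom 140,907.47; Petrov 137,950.60; Quinlan 59,677.32; Andrade 31,496.97; Chaudhri 97,913.11; Dube 130,784.54.
After rounding ($5): Bergstrom $140,905; Petrov $137,950; Quinlan $59,675; Andrade $31,495; Chaudhri $97,915; Dube $130,785. Sum = $598,725.
Difference $598,730 − $598,725 = +$5 applied to largest allocation (Bergstrom): Bergstrom becomes $140,910.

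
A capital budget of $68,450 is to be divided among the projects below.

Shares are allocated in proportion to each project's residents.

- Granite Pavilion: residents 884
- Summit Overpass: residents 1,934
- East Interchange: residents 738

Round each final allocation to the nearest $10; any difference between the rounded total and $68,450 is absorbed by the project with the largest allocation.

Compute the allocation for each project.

Residents total: 3,556.
Proportional shares: Granite Pavilion 884/3,556 × $68,450 = 17,016.25; Summit Overpass 1,934/3,556 × $68,450 = 37,227.87; East Interchange 738/3,556 × $68,450 = 14,205.88.
Rounded to nearest $10: Granite Pavilion $17,020; Summit Overpass $37,230; East Interchange $14,210. Sum = $68,460.
Difference $68,450 − $68,460 = −$10 applied to largest allocation (Summit Overpass): Summit Overpass becomes $37,220.

Granite Pavilion: $17,020 | Summit Overpass: $37,220 | East Interchange: $14,210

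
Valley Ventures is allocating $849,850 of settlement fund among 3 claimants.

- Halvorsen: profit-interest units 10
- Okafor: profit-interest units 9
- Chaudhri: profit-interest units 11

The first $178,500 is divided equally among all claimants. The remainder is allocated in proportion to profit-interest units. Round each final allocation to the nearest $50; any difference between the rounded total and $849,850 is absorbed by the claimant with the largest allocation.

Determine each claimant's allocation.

Halvorsen: $283,300 · Okafor: $260,900 · Chaudhri: $305,650

Equal tier: $178,500 ÷ 3 = $59,500 apiece.
Remainder $671,350 by profit-interest units (total 30): Halvorsen 223,783.33 → $223,800; Okafor 201,405.00 → $201,400; Chaudhri 246,161.67 → $246,150.
Totals: Halvorsen $59,500 + $223,800 = $283,300; Okafor $59,500 + $201,400 = $260,900; Chaudhri $59,500 + $246,150 = $305,650.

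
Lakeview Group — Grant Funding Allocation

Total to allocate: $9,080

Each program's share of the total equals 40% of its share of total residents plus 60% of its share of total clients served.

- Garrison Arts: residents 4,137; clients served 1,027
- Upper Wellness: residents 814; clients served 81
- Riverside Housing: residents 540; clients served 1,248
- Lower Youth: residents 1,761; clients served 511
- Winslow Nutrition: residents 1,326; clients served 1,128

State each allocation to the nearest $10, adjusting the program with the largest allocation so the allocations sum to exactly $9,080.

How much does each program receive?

Residents total 8,578; clients served total 3,995.
Composite weights (40% residents + 60% clients served): Garrison Arts 0.3472; Upper Wellness 0.0501; Riverside Housing 0.2126; Lower Youth 0.1589; Winslow Nutrition 0.2312.
Proportional shares: Garrison Arts 3,152.17; Upper Wellness 455.11; Riverside Housing 1,930.54; Lower Youth 1,442.48; Winslow Nutrition 2,099.70.
Rounded to nearest $10: Garrison Arts $3,150; Upper Wellness $460; Riverside Housing $1,930; Lower Youth $1,440; Winslow Nutrition $2,100. Sum = $9,080.
No rounding difference to absorb.

Garrison Arts: $3,150 | Upper Wellness: $460 | Riverside Housing: $1,930 | Lower Youth: $1,440 | Winslow Nutrition: $2,100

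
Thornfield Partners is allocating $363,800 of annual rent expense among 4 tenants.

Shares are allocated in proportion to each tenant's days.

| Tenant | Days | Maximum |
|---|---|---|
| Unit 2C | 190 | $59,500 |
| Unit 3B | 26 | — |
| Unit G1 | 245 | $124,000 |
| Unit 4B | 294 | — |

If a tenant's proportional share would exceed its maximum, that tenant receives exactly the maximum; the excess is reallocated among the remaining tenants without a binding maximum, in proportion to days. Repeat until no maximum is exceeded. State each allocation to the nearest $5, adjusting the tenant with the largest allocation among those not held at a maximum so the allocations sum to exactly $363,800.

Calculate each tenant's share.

Days total: 755.
Proportional shares (ignoring caps): Unit 2C 91,552.32; Unit 3B 12,528.21; Unit G1 118,054.30; Unit 4B 141,665.17.
Held at cap: Unit 2C ($59,500); residual $304,300 reallocated over remaining days 565.
Held at cap: Unit G1 ($124,000); residual $180,300 reallocated over remaining days 320.
Shares after redistribution: Unit 3B 14,649.38 → $14,650; Unit 4B 165,650.62 → $165,650.

Unit 2C: $59,500; Unit 3B: $14,650; Unit G1: $124,000; Unit 4B: $165,650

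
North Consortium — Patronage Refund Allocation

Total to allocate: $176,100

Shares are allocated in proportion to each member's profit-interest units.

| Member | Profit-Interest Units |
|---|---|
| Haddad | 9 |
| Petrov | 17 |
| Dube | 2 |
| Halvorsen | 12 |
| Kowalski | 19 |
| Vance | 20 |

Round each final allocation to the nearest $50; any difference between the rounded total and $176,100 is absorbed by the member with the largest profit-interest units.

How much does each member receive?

Haddad: $20,050; Petrov: $37,900; Dube: $4,450; Halvorsen: $26,750; Kowalski: $42,350; Vance: $44,600

Combined profit-interest units = 9 + 17 + 2 + 12 + 19 + 20 = 79.
Pro-rata amounts: Haddad 20,062.03; Petrov 37,894.94; Dube 4,458.23; Halvorsen 26,749.37; Kowalski 42,353.16; Vance 44,582.28.
At nearest $50: Haddad $20,050; Petrov $37,900; Dube $4,450; Halvorsen $26,750; Kowalski $42,350; Vance $44,600. Sum = $176,100.
No rounding difference to absorb.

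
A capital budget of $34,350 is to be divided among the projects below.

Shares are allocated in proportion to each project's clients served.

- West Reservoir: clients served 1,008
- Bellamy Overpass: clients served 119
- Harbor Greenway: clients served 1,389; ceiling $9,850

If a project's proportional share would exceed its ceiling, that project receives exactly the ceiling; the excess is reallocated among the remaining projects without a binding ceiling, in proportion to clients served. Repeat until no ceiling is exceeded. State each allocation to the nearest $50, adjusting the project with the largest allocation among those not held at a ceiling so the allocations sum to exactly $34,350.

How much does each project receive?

West Reservoir: $21,900 | Bellamy Overpass: $2,600 | Harbor Greenway: $9,850

Total clients served = 2,516.
Pro-rata shares before constraints: West Reservoir 13,761.84; Bellamy Overpass 1,624.66; Harbor Greenway 18,963.49.
Cap binds for Harbor Greenway ($9,850); residual $24,500 reallocated over remaining clients served 1,127.
Remaining shares: West Reservoir 21,913.04 → $21,900; Bellamy Overpass 2,586.96 → $2,600.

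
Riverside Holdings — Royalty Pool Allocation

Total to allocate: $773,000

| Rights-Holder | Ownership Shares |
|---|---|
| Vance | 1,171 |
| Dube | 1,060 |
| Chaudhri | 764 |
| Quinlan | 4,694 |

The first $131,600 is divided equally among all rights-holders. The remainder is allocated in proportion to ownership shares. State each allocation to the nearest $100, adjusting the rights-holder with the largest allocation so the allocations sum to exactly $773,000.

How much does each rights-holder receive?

Vance: $130,600 · Dube: $121,300 · Chaudhri: $96,600 · Quinlan: $424,500

$131,600 shared equally gives $32,900 per rights-holder.
Remainder $641,400 by ownership shares (total 7,689): Vance 97,682.33 → $97,700; Dube 88,422.94 → $88,400; Chaudhri 63,731.25 → $63,700; Quinlan 391,563.48 → $391,600.
Totals: Vance $32,900 + $97,700 = $130,600; Dube $32,900 + $88,400 = $121,300; Chaudhri $32,900 + $63,700 = $96,600; Quinlan $32,900 + $391,600 = $424,500.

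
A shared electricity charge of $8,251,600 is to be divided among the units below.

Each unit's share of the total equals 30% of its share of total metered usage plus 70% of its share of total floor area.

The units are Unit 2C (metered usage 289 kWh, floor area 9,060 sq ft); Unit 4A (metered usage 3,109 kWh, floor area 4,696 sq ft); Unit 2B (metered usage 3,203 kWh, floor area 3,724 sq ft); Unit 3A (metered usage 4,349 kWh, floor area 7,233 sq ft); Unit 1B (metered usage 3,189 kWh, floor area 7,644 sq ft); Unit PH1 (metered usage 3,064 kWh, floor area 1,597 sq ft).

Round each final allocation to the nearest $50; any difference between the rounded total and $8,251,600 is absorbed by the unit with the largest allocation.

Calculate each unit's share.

Totals — metered usage 17,203, floor area 33,954.
Combined weights (30% metered usage + 70% floor area): Unit 2C 0.1918; Unit 4A 0.1510; Unit 2B 0.1326; Unit 3A 0.2250; Unit 1B 0.2132; Unit PH1 0.0864.
Pro-rata amounts: Unit 2C 1,582,837.88; Unit 4A 1,246,244.29; Unit 2B 1,094,417.93; Unit 3A 1,856,262.40; Unit 1B 1,759,258.23; Unit PH1 712,579.27.
After rounding ($50): Unit 2C $1,582,850; Unit 4A $1,246,250; Unit 2B $1,094,400; Unit 3A $1,856,250; Unit 1B $1,759,250; Unit PH1 $712,600. Sum = $8,251,600.
Sum already equals the total — no adjustment.

Unit 2C: $1,582,850 | Unit 4A: $1,246,250 | Unit 2B: $1,094,400 | Unit 3A: $1,856,250 | Unit 1B: $1,759,250 | Unit PH1: $712,600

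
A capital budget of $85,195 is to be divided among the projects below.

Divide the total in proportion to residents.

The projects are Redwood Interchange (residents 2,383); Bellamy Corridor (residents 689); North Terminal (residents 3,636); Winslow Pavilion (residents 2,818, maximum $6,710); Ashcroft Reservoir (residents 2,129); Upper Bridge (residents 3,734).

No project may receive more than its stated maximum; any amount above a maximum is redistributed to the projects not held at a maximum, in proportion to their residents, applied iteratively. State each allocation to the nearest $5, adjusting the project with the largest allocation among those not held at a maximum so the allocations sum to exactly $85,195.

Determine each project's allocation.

Redwood Interchange: $14,880 | Bellamy Corridor: $4,300 | North Terminal: $22,700 | Winslow Pavilion: $6,710 | Ashcroft Reservoir: $13,290 | Upper Bridge: $23,315

Total residents = 15,389.
Proportional shares (ignoring caps): Redwood Interchange 13,192.52; Bellamy Corridor 3,814.37; North Terminal 20,129.25; Winslow Pavilion 15,600.72; Ashcroft Reservoir 11,786.35; Upper Bridge 20,671.79.
Held at cap: Winslow Pavilion ($6,710); balance $78,485 reallocated over remaining residents 12,571.
Shares after redistribution: Redwood Interchange 14,877.87 → $14,880; Bellamy Corridor 4,301.66 → $4,300; North Terminal 22,700.78 → $22,700; Ashcroft Reservoir 13,292.07 → $13,290; Upper Bridge 23,312.62 → $23,315.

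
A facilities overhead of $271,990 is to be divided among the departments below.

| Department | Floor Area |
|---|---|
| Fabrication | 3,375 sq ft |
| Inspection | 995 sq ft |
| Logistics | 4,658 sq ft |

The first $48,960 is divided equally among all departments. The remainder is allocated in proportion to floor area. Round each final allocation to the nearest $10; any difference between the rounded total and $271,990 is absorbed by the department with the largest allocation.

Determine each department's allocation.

First tranche $48,960 split equally: $16,320 each.
Remainder $223,030 by floor area (total 9,028): Fabrication 83,376.86 → $83,380; Inspection 24,580.73 → $24,580; Logistics 115,072.41 → $115,070.
Totals: Fabrication $16,320 + $83,380 = $99,700; Inspection $16,320 + $24,580 = $40,900; Logistics $16,320 + $115,070 = $131,390.

Fabrication: $99,700 | Inspection: $40,900 | Logistics: $131,390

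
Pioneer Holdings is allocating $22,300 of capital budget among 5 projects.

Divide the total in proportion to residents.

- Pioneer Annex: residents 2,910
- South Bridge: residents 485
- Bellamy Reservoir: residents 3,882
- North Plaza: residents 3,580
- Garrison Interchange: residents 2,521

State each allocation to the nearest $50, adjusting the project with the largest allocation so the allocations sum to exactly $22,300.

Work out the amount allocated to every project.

Total residents = 13,378.
Proportional shares: Pioneer Annex 2,910/13,378 × $22,300 = 4,850.73; South Bridge 485/13,378 × $22,300 = 808.45; Bellamy Reservoir 3,882/13,378 × $22,300 = 6,470.97; North Plaza 3,580/13,378 × $22,300 = 5,967.56; Garrison Interchange 2,521/13,378 × $22,300 = 4,202.29.
After rounding ($50): Pioneer Annex $4,850; South Bridge $800; Bellamy Reservoir $6,450; North Plaza $5,950; Garrison Interchange $4,200. Sum = $22,250.
Difference $22,300 − $22,250 = +$50 applied to largest allocation (Bellamy Reservoir): Bellamy Reservoir becomes $6,500.

Pioneer Annex: $4,850; South Bridge: $800; Bellamy Reservoir: $6,500; North Plaza: $5,950; Garrison Interchange: $4,200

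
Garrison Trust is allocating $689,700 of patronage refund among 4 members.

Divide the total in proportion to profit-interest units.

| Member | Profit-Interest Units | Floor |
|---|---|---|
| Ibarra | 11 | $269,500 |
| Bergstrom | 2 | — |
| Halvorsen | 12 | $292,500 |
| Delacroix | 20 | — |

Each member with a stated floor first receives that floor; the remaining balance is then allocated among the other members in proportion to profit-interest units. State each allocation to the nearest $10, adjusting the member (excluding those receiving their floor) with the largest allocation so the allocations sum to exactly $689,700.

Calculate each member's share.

Ibarra: $269,500; Bergstrom: $11,610; Halvorsen: $292,500; Delacroix: $116,090

Minimums first: Ibarra $269,500; Halvorsen $292,500. Residual $127,700.
Residual split over remaining profit-interest units 22: Bergstrom 11,609.09 → $11,610; Delacroix 116,090.91 → $116,090.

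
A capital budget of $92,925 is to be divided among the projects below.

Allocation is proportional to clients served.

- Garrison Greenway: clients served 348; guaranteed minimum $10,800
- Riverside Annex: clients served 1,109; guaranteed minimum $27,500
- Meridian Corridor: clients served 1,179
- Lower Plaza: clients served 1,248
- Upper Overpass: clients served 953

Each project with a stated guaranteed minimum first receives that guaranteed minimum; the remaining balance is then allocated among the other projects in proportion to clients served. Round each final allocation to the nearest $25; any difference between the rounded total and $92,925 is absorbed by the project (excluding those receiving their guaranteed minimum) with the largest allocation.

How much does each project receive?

Minimums first: Garrison Greenway $10,800; Riverside Annex $27,500. Residual $54,625.
Residual split over remaining clients served 3,380: Meridian Corridor 19,054.11 → $19,050; Lower Plaza 20,169.23 → $20,175; Upper Overpass 15,401.66 → $15,400.

Garrison Greenway: $10,800 | Riverside Annex: $27,500 | Meridian Corridor: $19,050 | Lower Plaza: $20,175 | Upper Overpass: $15,400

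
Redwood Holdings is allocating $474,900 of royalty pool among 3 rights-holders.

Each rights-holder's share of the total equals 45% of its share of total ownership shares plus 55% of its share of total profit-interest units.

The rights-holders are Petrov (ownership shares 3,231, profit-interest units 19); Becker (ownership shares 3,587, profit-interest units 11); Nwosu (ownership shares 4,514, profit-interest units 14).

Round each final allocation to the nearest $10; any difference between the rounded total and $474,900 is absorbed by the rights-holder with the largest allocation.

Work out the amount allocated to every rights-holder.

Ownership shares total 11,332; profit-interest units total 44.
Composite weights (45% ownership shares + 55% profit-interest units): Petrov 0.3658; Becker 0.2799; Nwosu 0.3543.
Raw shares: Petrov 173,720.70; Becker 132,944.34; Nwosu 168,234.96.
Rounded to nearest $10: Petrov $173,720; Becker $132,940; Nwosu $168,230. Sum = $474,890.
Difference $474,900 − $474,890 = +$10 applied to largest allocation (Petrov): Petrov becomes $173,730.

Petrov: $173,730 | Becker: $132,940 | Nwosu: $168,230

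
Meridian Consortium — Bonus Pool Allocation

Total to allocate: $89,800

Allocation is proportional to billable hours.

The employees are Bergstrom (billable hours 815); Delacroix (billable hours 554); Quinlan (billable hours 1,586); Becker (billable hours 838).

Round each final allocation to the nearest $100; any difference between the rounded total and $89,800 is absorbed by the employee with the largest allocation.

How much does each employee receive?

Combined billable hours = 3,793.
Raw shares: Bergstrom 815/3,793 × $89,800 = 19,295.28; Delacroix 554/3,793 × $89,800 = 13,116.06; Quinlan 1,586/3,793 × $89,800 = 37,548.85; Becker 838/3,793 × $89,800 = 19,839.81.
After rounding ($100): Bergstrom $19,300; Delacroix $13,100; Quinlan $37,500; Becker $19,800. Sum = $89,700.
Difference $89,800 − $89,700 = +$100 applied to largest allocation (Quinlan): Quinlan becomes $37,600.

Bergstrom: $19,300 | Delacroix: $13,100 | Quinlan: $37,600 | Becker: $19,800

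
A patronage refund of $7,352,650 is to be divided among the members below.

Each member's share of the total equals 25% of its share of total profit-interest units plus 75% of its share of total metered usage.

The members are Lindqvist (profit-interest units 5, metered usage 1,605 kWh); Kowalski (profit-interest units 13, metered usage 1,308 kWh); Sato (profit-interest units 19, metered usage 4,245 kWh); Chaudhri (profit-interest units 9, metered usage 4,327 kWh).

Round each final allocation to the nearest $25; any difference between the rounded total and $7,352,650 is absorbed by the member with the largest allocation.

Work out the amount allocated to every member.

Lindqvist: $970,425 · Kowalski: $1,147,525 · Sato: $2,797,475 · Chaudhri: $2,437,225

Profit-interest units total 46; metered usage total 11,485.
Composite weights (25% profit-interest units + 75% metered usage): Lindqvist 0.1320; Kowalski 0.1561; Sato 0.3805; Chaudhri 0.3315.
Unrounded shares: Lindqvist 970,436.10; Kowalski 1,147,512.89; Sato 2,797,464.75; Chaudhri 2,437,236.26.
At nearest $25: Lindqvist $970,425; Kowalski $1,147,525; Sato $2,797,475; Chaudhri $2,437,225. Sum = $7,352,650.
No rounding difference to absorb.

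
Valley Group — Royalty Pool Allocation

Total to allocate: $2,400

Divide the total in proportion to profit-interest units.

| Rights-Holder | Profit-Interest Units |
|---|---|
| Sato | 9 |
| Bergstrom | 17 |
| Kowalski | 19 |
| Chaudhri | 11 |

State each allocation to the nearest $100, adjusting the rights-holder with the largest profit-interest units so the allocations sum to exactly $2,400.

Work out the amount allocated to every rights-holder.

Sato: $400 | Bergstrom: $700 | Kowalski: $800 | Chaudhri: $500

Combined profit-interest units = 9 + 17 + 19 + 11 = 56.
Pro-rata amounts: Sato 385.71; Bergstrom 728.57; Kowalski 814.29; Chaudhri 471.43.
After rounding ($100): Sato $400; Bergstrom $700; Kowalski $800; Chaudhri $500. Sum = $2,400.
Sum already equals the total — no adjustment.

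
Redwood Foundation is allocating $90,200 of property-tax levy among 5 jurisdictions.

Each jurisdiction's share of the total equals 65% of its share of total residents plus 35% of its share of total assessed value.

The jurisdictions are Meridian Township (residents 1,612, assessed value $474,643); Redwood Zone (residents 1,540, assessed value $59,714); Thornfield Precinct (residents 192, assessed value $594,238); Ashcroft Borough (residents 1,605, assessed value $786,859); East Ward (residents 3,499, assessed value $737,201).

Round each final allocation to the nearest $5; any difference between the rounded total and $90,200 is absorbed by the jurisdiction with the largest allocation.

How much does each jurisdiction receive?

Meridian Township: $16,835 · Redwood Zone: $11,400 · Thornfield Precinct: $8,405 · Ashcroft Borough: $20,505 · East Ward: $33,055

Totals — residents 8,448, assessed value 2,652,655.
Combined weights (65% residents + 35% assessed value): Meridian Township 0.1867; Redwood Zone 0.1264; Thornfield Precinct 0.0932; Ashcroft Borough 0.2273; East Ward 0.3665.
Proportional shares: Meridian Township 16,836.31; Redwood Zone 11,398.43; Thornfield Precinct 8,404.70; Ashcroft Borough 20,503.50; East Ward 33,057.06.
At nearest $5: Meridian Township $16,835; Redwood Zone $11,400; Thornfield Precinct $8,405; Ashcroft Borough $20,505; East Ward $33,055. Sum = $90,200.
Sum already equals the total — no adjustment.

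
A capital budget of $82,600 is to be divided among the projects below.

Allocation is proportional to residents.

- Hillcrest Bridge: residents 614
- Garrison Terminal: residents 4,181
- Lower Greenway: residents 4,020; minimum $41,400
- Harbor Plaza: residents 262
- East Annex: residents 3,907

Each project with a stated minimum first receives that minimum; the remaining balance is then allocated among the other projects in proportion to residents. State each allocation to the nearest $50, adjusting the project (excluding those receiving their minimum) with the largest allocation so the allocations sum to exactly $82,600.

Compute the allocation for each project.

Hillcrest Bridge: $2,800; Garrison Terminal: $19,250; Lower Greenway: $41,400; Harbor Plaza: $1,200; East Annex: $17,950

Minimums first: Lower Greenway $41,400. Remaining pool $41,200.
Remaining pool split over remaining residents 8,964: Hillcrest Bridge 2,822.04 → $2,800; Garrison Terminal 19,216.56 → $19,200; Harbor Plaza 1,204.19 → $1,200; East Annex 17,957.21 → $17,950.
Rounding difference +$50 applied to Garrison Terminal → $19,250.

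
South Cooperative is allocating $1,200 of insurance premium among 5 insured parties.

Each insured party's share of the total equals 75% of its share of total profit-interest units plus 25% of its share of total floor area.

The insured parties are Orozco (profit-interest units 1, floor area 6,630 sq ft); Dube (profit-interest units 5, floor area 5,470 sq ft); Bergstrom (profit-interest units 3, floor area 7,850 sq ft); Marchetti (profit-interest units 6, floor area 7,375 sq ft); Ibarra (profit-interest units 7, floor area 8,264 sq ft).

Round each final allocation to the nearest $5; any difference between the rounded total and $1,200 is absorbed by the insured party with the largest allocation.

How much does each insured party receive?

Orozco: $95 | Dube: $250 | Bergstrom: $190 | Marchetti: $310 | Ibarra: $355

Profit-interest units total 22; floor area total 35,589.
Combined weights (75% profit-interest units + 25% floor area): Orozco 0.0807; Dube 0.2089; Bergstrom 0.1574; Marchetti 0.2564; Ibarra 0.2967.
Raw shares: Orozco 96.80; Dube 250.66; Bergstrom 188.90; Marchetti 307.62; Ibarra 356.03.
Rounded to nearest $5: Orozco $95; Dube $250; Bergstrom $190; Marchetti $310; Ibarra $355. Sum = $1,200.
Sum already equals the total — no adjustment.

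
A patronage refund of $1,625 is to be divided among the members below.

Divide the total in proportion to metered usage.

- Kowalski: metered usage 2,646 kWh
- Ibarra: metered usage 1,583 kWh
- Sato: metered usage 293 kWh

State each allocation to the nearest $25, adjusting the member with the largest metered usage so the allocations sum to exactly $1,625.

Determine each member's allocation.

Kowalski: $950 · Ibarra: $575 · Sato: $100

Combined metered usage = 2,646 + 1,583 + 293 = 4,522.
Proportional shares: Kowalski 950.85; Ibarra 568.86; Sato 105.29.
After rounding ($25): Kowalski $950; Ibarra $575; Sato $100. Sum = $1,625.
Rounded total matches; no reconciliation needed.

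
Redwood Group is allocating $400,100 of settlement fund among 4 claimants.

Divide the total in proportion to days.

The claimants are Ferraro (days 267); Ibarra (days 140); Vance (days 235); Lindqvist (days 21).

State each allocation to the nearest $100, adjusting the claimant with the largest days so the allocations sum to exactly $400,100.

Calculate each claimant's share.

Days total: 267 + 140 + 235 + 21 = 663.
Raw shares: Ferraro 161,126.24; Ibarra 84,485.67; Vance 141,815.23; Lindqvist 12,672.85.
Rounded to nearest $100: Ferraro $161,100; Ibarra $84,500; Vance $141,800; Lindqvist $12,700. Sum = $400,100.
Rounded total matches; no reconciliation needed.

Ferraro: $161,100 | Ibarra: $84,500 | Vance: $141,800 | Lindqvist: $12,700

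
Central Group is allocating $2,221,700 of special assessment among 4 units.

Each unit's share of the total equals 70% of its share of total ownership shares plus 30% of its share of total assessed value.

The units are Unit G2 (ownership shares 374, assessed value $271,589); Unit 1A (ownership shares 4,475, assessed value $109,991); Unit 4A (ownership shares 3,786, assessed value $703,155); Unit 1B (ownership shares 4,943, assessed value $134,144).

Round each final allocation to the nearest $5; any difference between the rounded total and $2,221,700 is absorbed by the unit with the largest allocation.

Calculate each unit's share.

Unit G2: $191,350; Unit 1A: $572,700; Unit 4A: $818,140; Unit 1B: $639,510

Totals — ownership shares 13,578, assessed value 1,218,879.
Blended shares (70% ownership shares + 30% assessed value): Unit G2 0.0861; Unit 1A 0.2578; Unit 4A 0.3682; Unit 1B 0.2878.
Proportional shares: Unit G2 191,347.89; Unit 1A 572,700.77; Unit 4A 818,139.63; Unit 1B 639,511.71.
Rounded to nearest $5: Unit G2 $191,350; Unit 1A $572,700; Unit 4A $818,140; Unit 1B $639,510. Sum = $2,221,700.
Sum already equals the total — no adjustment.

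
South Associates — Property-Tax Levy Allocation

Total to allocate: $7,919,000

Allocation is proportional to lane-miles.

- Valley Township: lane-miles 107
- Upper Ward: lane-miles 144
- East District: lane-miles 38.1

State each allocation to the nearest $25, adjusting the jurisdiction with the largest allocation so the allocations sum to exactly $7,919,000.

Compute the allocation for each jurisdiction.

Valley Township: $2,930,925 | Upper Ward: $3,944,450 | East District: $1,043,625

Sum of lane-miles: 289.1.
Unrounded shares: Valley Township 107/289.1 × $7,919,000 = 2,930,933.93; Upper Ward 144/289.1 × $7,919,000 = 3,944,434.45; East District 38.1/289.1 × $7,919,000 = 1,043,631.62.
Rounded to nearest $25: Valley Township $2,930,925; Upper Ward $3,944,425; East District $1,043,625. Sum = $7,918,975.
Difference $7,919,000 − $7,918,975 = +$25 applied to largest allocation (Upper Ward): Upper Ward becomes $3,944,450.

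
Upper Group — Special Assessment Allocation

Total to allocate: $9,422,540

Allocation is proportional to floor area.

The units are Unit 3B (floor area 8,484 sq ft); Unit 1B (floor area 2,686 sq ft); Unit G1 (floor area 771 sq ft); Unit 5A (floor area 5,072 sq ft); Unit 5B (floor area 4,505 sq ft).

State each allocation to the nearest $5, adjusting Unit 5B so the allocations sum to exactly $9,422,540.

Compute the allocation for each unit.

Total floor area = 21,518.
Unrounded shares: Unit 3B 8,484/21,518 × $9,422,540 = 3,715,067.82; Unit 1B 2,686/21,518 × $9,422,540 = 1,176,175.41; Unit G1 771/21,518 × $9,422,540 = 337,614.01; Unit 5A 5,072/21,518 × $9,422,540 = 2,220,983.50; Unit 5B 4,505/21,518 × $9,422,540 = 1,972,699.26.
After rounding ($5): Unit 3B $3,715,070; Unit 1B $1,176,175; Unit G1 $337,615; Unit 5A $2,220,985; Unit 5B $1,972,700. Sum = $9,422,545.
Difference $9,422,540 − $9,422,545 = −$5 applied to Unit 5B: Unit 5B becomes $1,972,695.

Unit 3B: $3,715,070; Unit 1B: $1,176,175; Unit G1: $337,615; Unit 5A: $2,220,985; Unit 5B: $1,972,695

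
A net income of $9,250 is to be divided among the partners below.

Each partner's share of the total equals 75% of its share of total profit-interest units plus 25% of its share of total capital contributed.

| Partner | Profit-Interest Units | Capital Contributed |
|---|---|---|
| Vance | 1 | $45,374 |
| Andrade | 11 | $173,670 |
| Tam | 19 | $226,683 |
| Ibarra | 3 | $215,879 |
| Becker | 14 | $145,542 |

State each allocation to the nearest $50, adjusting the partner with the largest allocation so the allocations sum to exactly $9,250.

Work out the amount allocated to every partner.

Totals — profit-interest units 48, capital contributed 807,148.
Combined weights (75% profit-interest units + 25% capital contributed): Vance 0.0297; Andrade 0.2257; Tam 0.3671; Ibarra 0.1137; Becker 0.2638.
Proportional shares: Vance 274.53; Andrade 2,087.41; Tam 3,395.55; Ibarra 1,052.09; Becker 2,440.42.
Rounded to nearest $50: Vance $250; Andrade $2,100; Tam $3,400; Ibarra $1,050; Becker $2,450. Sum = $9,250.
Sum already equals the total — no adjustment.

Vance: $250 | Andrade: $2,100 | Tam: $3,400 | Ibarra: $1,050 | Becker: $2,450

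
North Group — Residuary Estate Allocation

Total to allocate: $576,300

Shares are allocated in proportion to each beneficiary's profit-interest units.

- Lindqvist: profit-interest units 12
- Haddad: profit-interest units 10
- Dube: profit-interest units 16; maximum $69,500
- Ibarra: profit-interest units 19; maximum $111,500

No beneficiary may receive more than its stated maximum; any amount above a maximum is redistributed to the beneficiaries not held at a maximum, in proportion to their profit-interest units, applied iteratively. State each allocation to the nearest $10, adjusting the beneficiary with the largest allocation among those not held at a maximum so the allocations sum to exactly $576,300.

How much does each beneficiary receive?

Lindqvist: $215,620 · Haddad: $179,680 · Dube: $69,500 · Ibarra: $111,500

Total profit-interest units = 57.
Pro-rata shares before constraints: Lindqvist 121,326.32; Haddad 101,105.26; Dube 161,768.42; Ibarra 192,100.00.
Held at cap: Dube ($69,500), Ibarra ($111,500); balance $395,300 reallocated over remaining profit-interest units 22.
Redistributed shares: Lindqvist 215,618.18 → $215,620; Haddad 179,681.82 → $179,680.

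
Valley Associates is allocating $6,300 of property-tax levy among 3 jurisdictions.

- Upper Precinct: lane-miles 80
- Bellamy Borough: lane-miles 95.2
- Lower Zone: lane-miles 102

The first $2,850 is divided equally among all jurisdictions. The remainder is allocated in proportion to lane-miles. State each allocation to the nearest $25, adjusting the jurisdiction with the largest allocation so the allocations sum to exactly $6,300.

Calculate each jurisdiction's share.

Upper Precinct: $1,950 · Bellamy Borough: $2,125 · Lower Zone: $2,225

First tranche $2,850 split equally: $950 each.
Remainder $3,450 by lane-miles (total 277.2): Upper Precinct 995.67 → $1,000; Bellamy Borough 1,184.85 → $1,175; Lower Zone 1,269.48 → $1,275.
Totals: Upper Precinct $950 + $1,000 = $1,950; Bellamy Borough $950 + $1,175 = $2,125; Lower Zone $950 + $1,275 = $2,225.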